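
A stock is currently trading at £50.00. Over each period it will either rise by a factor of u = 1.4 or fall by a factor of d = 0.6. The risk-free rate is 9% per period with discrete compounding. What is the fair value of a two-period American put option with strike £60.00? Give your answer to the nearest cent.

£14.26

Risk-neutral probability p = (1 + 0.09 − 0.6)/(1.4 − 0.6) = 0.4900/0.8000 = 0.6125
Terminal stock prices: S_uu = 98, S_ud = 42, S_dd = 18
Terminal payoffs (K − S): max(-38, 0) = 0, max(18, 0) = 18, max(42, 0) = 42
Node u (S = 70): continuation = 1/1.09·[0.6125·0.0000 + 0.3875·18.0000] = 6.3991; exercise value = 0.0000 ≤ continuation, so V_u = 6.3991
Node d (S = 30): continuation = 1/1.09·[0.6125·18.0000 + 0.3875·42.0000] = 25.0459; exercise value = 30.0000 > continuation, so V_d = 30.0000 (exercise)
Node 0 (S = 50): continuation = 1/1.09·[0.6125·6.3991 + 0.3875·30.0000] = 14.2610; exercise value = 10.0000 ≤ continuation, so V_0 = 14.2610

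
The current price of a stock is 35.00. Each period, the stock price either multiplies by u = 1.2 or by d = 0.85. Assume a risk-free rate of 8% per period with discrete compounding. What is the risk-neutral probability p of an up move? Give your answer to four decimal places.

Risk-neutral probability p = (1 + 0.08 − 0.85)/(1.2 − 0.85) = 0.2300/0.3500 = 0.6571

p = 0.6571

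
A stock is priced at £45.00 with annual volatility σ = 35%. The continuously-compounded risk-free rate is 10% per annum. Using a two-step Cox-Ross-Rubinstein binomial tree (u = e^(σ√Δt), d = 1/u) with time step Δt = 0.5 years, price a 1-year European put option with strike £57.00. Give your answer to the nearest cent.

£11.03

CRR parameters: u = e^(σ√Δt) = e^(0.35·√0.5) = 1.2808, d = 1/u = 0.7808
Per-period rate: rΔt = 0.1·0.5 = 0.05, so R = e^0.05 = 1.0513
Risk-neutral probability p = (e^0.05 − 0.7808)/(1.2808 − 0.7808) = 0.2705/0.5000 = 0.5410
Terminal stock prices: S_uu = 73.82, S_ud = 45, S_dd = 27.43
Terminal payoffs (K − S): max(-16.82, 0) = 0, max(12, 0) = 12, max(29.57, 0) = 29.57
Node u (S = 57.64): V_u = e^(−0.05)·[0.5410·0.0000 + 0.4590·12.0000] = 5.2397
Node d (S = 35.13): V_d = e^(−0.05)·[0.5410·12.0000 + 0.4590·29.5686] = 19.0859
Node 0 (S = 45): V_0 = e^(−0.05)·[0.5410·5.2397 + 0.4590·19.0859] = 11.0299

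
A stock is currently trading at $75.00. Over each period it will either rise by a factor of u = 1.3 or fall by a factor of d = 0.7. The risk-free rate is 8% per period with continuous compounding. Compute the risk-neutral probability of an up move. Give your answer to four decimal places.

p = 0.6388

Risk-neutral probability p = (e^0.08 − 0.7)/(1.3 − 0.7) = 0.3833/0.6000 = 0.6388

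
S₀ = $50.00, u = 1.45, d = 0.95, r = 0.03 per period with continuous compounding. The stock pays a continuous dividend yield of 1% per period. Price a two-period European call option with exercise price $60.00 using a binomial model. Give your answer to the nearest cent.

Per-period risk-free factor R = e^0.03 = 1.0305; dividend-adjusted growth = e^(0.03−0.01) = 1.0202.
Risk-neutral probability p = (1.0202 − 0.95)/(1.45 − 0.95) = 0.0702/0.5000 = 0.1404
Terminal stock prices: S_uu = 105.1, S_ud = 68.88, S_dd = 45.12
Terminal payoffs (S − K): max(45.12, 0) = 45.12, max(8.875, 0) = 8.875, max(-14.88, 0) = 0
Node u (S = 72.5): V_u = e^(−0.03)·[0.1404·45.1250 + 0.8596·8.8750] = 13.5519
Node d (S = 47.5): V_d = e^(−0.03)·[0.1404·8.8750 + 0.8596·0.0000] = 1.2092
Node 0 (S = 50): V_0 = e^(−0.03)·[0.1404·13.5519 + 0.8596·1.2092] = 2.8552

$2.86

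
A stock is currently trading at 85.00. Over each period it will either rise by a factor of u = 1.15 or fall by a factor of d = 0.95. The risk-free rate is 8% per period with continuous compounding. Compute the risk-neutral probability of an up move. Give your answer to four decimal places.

p = 0.6664

Risk-neutral probability p = (e^0.08 − 0.95)/(1.15 − 0.95) = 0.1333/0.2000 = 0.6664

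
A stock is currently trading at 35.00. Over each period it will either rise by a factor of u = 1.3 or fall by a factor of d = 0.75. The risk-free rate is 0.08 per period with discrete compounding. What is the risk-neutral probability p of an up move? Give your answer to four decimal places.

p = 0.6000

Risk-neutral probability p = (1 + 0.08 − 0.75)/(1.3 − 0.75) = 0.3300/0.5500 = 0.6000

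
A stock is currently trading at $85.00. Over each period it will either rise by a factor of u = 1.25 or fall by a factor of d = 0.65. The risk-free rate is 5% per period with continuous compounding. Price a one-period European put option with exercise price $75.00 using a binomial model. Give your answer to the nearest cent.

$6.22

Risk-neutral probability p = (e^0.05 − 0.65)/(1.25 − 0.65) = 0.4013/0.6000 = 0.6688
Terminal stock prices: S_u = 106.2, S_d = 55.25
Terminal payoffs (K − S): max(-31.25, 0) = 0, max(19.75, 0) = 19.75
Node 0 (S = 85): V_0 = e^(−0.05)·[0.6688·0.0000 + 0.3312·19.7500] = 6.2225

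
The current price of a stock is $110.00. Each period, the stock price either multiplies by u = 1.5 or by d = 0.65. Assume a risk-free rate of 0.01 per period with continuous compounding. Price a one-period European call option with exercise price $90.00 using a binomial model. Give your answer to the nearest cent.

Risk-neutral probability p = (e^0.01 − 0.65)/(1.5 − 0.65) = 0.3601/0.8500 = 0.4236
Terminal stock prices: S_u = 165, S_d = 71.5
Terminal payoffs (S − K): max(75, 0) = 75, max(-18.5, 0) = 0
Node 0 (S = 110): V_0 = e^(−0.01)·[0.4236·75.0000 + 0.5764·0.0000] = 31.4530

$31.45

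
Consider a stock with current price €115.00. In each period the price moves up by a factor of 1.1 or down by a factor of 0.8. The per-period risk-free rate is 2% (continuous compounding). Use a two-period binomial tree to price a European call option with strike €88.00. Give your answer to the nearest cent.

Risk-neutral probability p = (e^0.02 − 0.8)/(1.1 − 0.8) = 0.2202/0.3000 = 0.7340
Terminal stock prices: S_uu = 139.2, S_ud = 101.2, S_dd = 73.6
Terminal payoffs (S − K): max(51.15, 0) = 51.15, max(13.2, 0) = 13.2, max(-14.4, 0) = 0
Node u (S = 126.5): V_u = e^(−0.02)·[0.7340·51.1500 + 0.2660·13.2000] = 40.2425
Node d (S = 92): V_d = e^(−0.02)·[0.7340·13.2000 + 0.2660·0.0000] = 9.4970
Node 0 (S = 115): V_0 = e^(−0.02)·[0.7340·40.2425 + 0.2660·9.4970] = 31.4294

€31.43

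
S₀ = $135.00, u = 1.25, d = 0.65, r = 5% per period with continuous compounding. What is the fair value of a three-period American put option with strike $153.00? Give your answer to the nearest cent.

Risk-neutral probability p = (e^0.05 − 0.65)/(1.25 − 0.65) = 0.4013/0.6000 = 0.6688
Terminal stock prices: S_uuu = 263.7, S_uud = 137.1, S_udd = 71.3, S_ddd = 37.07
Terminal payoffs (K − S): max(-110.7, 0) = 0, max(15.89, 0) = 15.89, max(81.7, 0) = 81.7, max(115.9, 0) = 115.9
Node uu (S = 210.9): continuation = e^(−0.05)·[0.6688·0.0000 + 0.3312·15.8906] = 5.0065; exercise value = 0.0000 ≤ continuation, so V_uu = 5.0065
Node ud (S = 109.7): continuation = e^(−0.05)·[0.6688·15.8906 + 0.3312·81.7031] = 35.8506; exercise value = 43.3125 > continuation, so V_ud = 43.3125 (exercise)
Node dd (S = 57.04): continuation = e^(−0.05)·[0.6688·81.7031 + 0.3312·115.9256] = 88.5006; exercise value = 95.9625 > continuation, so V_dd = 95.9625 (exercise)
Node u (S = 168.8): continuation = e^(−0.05)·[0.6688·5.0065 + 0.3312·43.3125] = 16.8311; exercise value = 0.0000 ≤ continuation, so V_u = 16.8311
Node d (S = 87.75): continuation = e^(−0.05)·[0.6688·43.3125 + 0.3312·95.9625] = 57.7881; exercise value = 65.2500 > continuation, so V_d = 65.2500 (exercise)
Node 0 (S = 135): continuation = e^(−0.05)·[0.6688·16.8311 + 0.3312·65.2500] = 31.2651; exercise value = 18.0000 ≤ continuation, so V_0 = 31.2651

$31.27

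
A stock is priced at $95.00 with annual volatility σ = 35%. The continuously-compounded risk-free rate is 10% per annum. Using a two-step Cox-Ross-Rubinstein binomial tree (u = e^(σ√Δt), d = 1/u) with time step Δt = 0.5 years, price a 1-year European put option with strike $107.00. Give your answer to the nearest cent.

CRR parameters: u = e^(σ√Δt) = e^(0.35·√0.5) = 1.2808, d = 1/u = 0.7808
Per-period rate: rΔt = 0.1·0.5 = 0.05, so R = e^0.05 = 1.0513
Risk-neutral probability p = (e^0.05 − 0.7808)/(1.2808 − 0.7808) = 0.2705/0.5000 = 0.5410
Terminal stock prices: S_uu = 155.8, S_ud = 95, S_dd = 57.91
Terminal payoffs (K − S): max(-48.84, 0) = 0, max(12, 0) = 12, max(49.09, 0) = 49.09
Node u (S = 121.7): V_u = e^(−0.05)·[0.5410·0.0000 + 0.4590·12.0000] = 5.2397
Node d (S = 74.17): V_d = e^(−0.05)·[0.5410·12.0000 + 0.4590·49.0893] = 27.6093
Node 0 (S = 95): V_0 = e^(−0.05)·[0.5410·5.2397 + 0.4590·27.6093] = 14.7516

$14.75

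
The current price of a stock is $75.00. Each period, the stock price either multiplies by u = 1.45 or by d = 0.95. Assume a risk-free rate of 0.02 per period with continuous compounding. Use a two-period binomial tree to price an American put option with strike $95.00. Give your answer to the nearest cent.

$20.01

Risk-neutral probability p = (e^0.02 − 0.95)/(1.45 − 0.95) = 0.0702/0.5000 = 0.1404
Terminal stock prices: S_uu = 157.7, S_ud = 103.3, S_dd = 67.69
Terminal payoffs (K − S): max(-62.69, 0) = 0, max(-8.312, 0) = 0, max(27.31, 0) = 27.31
Node u (S = 108.8): continuation = e^(−0.02)·[0.1404·0.0000 + 0.8596·0.0000] = 0.0000; exercise value = 0.0000 ≤ continuation, so V_u = 0.0000
Node d (S = 71.25): continuation = e^(−0.02)·[0.1404·0.0000 + 0.8596·27.3125] = 23.0129; exercise value = 23.7500 > continuation, so V_d = 23.7500 (exercise)
Node 0 (S = 75): continuation = e^(−0.02)·[0.1404·0.0000 + 0.8596·23.7500] = 20.0112; exercise value = 20.0000 ≤ continuation, so V_0 = 20.0112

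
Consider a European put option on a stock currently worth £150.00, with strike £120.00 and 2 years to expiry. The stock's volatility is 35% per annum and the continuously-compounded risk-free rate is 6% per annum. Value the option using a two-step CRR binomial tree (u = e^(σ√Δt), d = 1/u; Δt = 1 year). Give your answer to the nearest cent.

CRR parameters: u = e^(σ√Δt) = e^(0.35·√1) = 1.4191, d = 1/u = 0.7047
Per-period rate: rΔt = 0.06·1 = 0.06, so R = e^0.06 = 1.0618
Risk-neutral probability p = (e^0.06 − 0.7047)/(1.4191 − 0.7047) = 0.3571/0.7144 = 0.4999
Terminal stock prices: S_uu = 302.1, S_ud = 150, S_dd = 74.49
Terminal payoffs (K − S): max(-182.1, 0) = 0, max(-30, 0) = 0, max(45.51, 0) = 45.51
Node u (S = 212.9): V_u = e^(−0.06)·[0.4999·0.0000 + 0.5001·0.0000] = 0.0000
Node d (S = 105.7): V_d = e^(−0.06)·[0.4999·0.0000 + 0.5001·45.5122] = 21.4334
Node 0 (S = 150): V_0 = e^(−0.06)·[0.4999·0.0000 + 0.5001·21.4334] = 10.0938

£10.09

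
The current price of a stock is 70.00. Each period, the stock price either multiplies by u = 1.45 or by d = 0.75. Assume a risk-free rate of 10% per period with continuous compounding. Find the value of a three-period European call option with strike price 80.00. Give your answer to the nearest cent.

Risk-neutral probability p = (e^0.1 − 0.75)/(1.45 − 0.75) = 0.3552/0.7000 = 0.5074
Terminal stock prices: S_uuu = 213.4, S_uud = 110.4, S_udd = 57.09, S_ddd = 29.53
Terminal payoffs (S − K): max(133.4, 0) = 133.4, max(30.38, 0) = 30.38, max(-22.91, 0) = 0, max(-50.47, 0) = 0
Node uu (S = 147.2): V_uu = e^(−0.1)·[0.5074·133.4038 + 0.4926·30.3813] = 74.7880
Node ud (S = 76.12): V_ud = e^(−0.1)·[0.5074·30.3813 + 0.4926·0.0000] = 13.9481
Node dd (S = 39.38): V_dd = e^(−0.1)·[0.5074·0.0000 + 0.4926·0.0000] = 0.0000
Node u (S = 101.5): V_u = e^(−0.1)·[0.5074·74.7880 + 0.4926·13.9481] = 40.5525
Node d (S = 52.5): V_d = e^(−0.1)·[0.5074·13.9481 + 0.4926·0.0000] = 6.4036
Node 0 (S = 70): V_0 = e^(−0.1)·[0.5074·40.5525 + 0.4926·6.4036] = 21.4721

21.47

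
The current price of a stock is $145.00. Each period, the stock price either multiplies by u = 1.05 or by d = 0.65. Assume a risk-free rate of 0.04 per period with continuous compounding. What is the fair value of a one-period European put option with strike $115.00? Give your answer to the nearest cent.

Risk-neutral probability p = (e^0.04 − 0.65)/(1.05 − 0.65) = 0.3908/0.4000 = 0.9770
Terminal stock prices: S_u = 152.2, S_d = 94.25
Terminal payoffs (K − S): max(-37.25, 0) = 0, max(20.75, 0) = 20.75
Node 0 (S = 145): V_0 = e^(−0.04)·[0.9770·0.0000 + 0.0230·20.7500] = 0.4580

$0.46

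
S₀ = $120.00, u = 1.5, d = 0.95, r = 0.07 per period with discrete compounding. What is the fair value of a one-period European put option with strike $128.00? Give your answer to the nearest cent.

$10.23

Risk-neutral probability p = (1 + 0.07 − 0.95)/(1.5 − 0.95) = 0.1200/0.5500 = 0.2182
Terminal stock prices: S_u = 180, S_d = 114
Terminal payoffs (K − S): max(-52, 0) = 0, max(14, 0) = 14
Node 0 (S = 120): V_0 = 1/1.07·[0.2182·0.0000 + 0.7818·14.0000] = 10.2294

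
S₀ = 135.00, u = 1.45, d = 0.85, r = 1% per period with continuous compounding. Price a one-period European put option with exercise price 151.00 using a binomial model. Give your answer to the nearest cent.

Risk-neutral probability p = (e^0.01 − 0.85)/(1.45 − 0.85) = 0.1601/0.6000 = 0.2668
Terminal stock prices: S_u = 195.8, S_d = 114.8
Terminal payoffs (K − S): max(-44.75, 0) = 0, max(36.25, 0) = 36.25
Node 0 (S = 135): V_0 = e^(−0.01)·[0.2668·0.0000 + 0.7332·36.2500] = 26.3158

26.32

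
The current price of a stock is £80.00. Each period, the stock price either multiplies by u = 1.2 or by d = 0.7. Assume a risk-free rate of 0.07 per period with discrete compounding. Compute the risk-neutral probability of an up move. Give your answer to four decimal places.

p = 0.7400

Risk-neutral probability p = (1 + 0.07 − 0.7)/(1.2 − 0.7) = 0.3700/0.5000 = 0.7400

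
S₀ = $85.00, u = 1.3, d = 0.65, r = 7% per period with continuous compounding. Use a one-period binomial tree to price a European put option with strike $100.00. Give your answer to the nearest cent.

Risk-neutral probability p = (e^0.07 − 0.65)/(1.3 − 0.65) = 0.4225/0.6500 = 0.6500
Terminal stock prices: S_u = 110.5, S_d = 55.25
Terminal payoffs (K − S): max(-10.5, 0) = 0, max(44.75, 0) = 44.75
Node 0 (S = 85): V_0 = e^(−0.07)·[0.6500·0.0000 + 0.3500·44.7500] = 14.6031

$14.60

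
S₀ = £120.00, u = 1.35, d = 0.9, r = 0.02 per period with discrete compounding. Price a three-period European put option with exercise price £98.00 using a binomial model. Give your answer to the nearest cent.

Risk-neutral probability p = (1 + 0.02 − 0.9)/(1.35 − 0.9) = 0.1200/0.4500 = 0.2667
Terminal stock prices: S_uuu = 295.2, S_uud = 196.8, S_udd = 131.2, S_ddd = 87.48
Terminal payoffs (K − S): max(-197.2, 0) = 0, max(-98.83, 0) = 0, max(-33.22, 0) = 0, max(10.52, 0) = 10.52
Node uu (S = 218.7): V_uu = 1/1.02·[0.2667·0.0000 + 0.7333·0.0000] = 0.0000
Node ud (S = 145.8): V_ud = 1/1.02·[0.2667·0.0000 + 0.7333·0.0000] = 0.0000
Node dd (S = 97.2): V_dd = 1/1.02·[0.2667·0.0000 + 0.7333·10.5200] = 7.5634
Node u (S = 162): V_u = 1/1.02·[0.2667·0.0000 + 0.7333·0.0000] = 0.0000
Node d (S = 108): V_d = 1/1.02·[0.2667·0.0000 + 0.7333·7.5634] = 5.4377
Node 0 (S = 120): V_0 = 1/1.02·[0.2667·0.0000 + 0.7333·5.4377] = 3.9095

£3.91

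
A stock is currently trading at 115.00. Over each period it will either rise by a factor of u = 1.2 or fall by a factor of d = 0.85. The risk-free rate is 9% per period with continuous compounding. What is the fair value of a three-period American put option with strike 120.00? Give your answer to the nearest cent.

7.14

Risk-neutral probability p = (e^0.09 − 0.85)/(1.2 − 0.85) = 0.2442/0.3500 = 0.6976
Terminal stock prices: S_uuu = 198.7, S_uud = 140.8, S_udd = 99.7, S_ddd = 70.62
Terminal payoffs (K − S): max(-78.72, 0) = 0, max(-20.76, 0) = 0, max(20.3, 0) = 20.3, max(49.38, 0) = 49.38
Node uu (S = 165.6): continuation = e^(−0.09)·[0.6976·0.0000 + 0.3024·0.0000] = 0.0000; exercise value = 0.0000 ≤ continuation, so V_uu = 0.0000
Node ud (S = 117.3): continuation = e^(−0.09)·[0.6976·0.0000 + 0.3024·20.2950] = 5.6082; exercise value = 2.7000 ≤ continuation, so V_ud = 5.6082
Node dd (S = 83.09): continuation = e^(−0.09)·[0.6976·20.2950 + 0.3024·49.3756] = 26.5842; exercise value = 36.9125 > continuation, so V_dd = 36.9125 (exercise)
Node u (S = 138): continuation = e^(−0.09)·[0.6976·0.0000 + 0.3024·5.6082] = 1.5498; exercise value = 0.0000 ≤ continuation, so V_u = 1.5498
Node d (S = 97.75): continuation = e^(−0.09)·[0.6976·5.6082 + 0.3024·36.9125] = 13.7760; exercise value = 22.2500 > continuation, so V_d = 22.2500 (exercise)
Node 0 (S = 115): continuation = e^(−0.09)·[0.6976·1.5498 + 0.3024·22.2500] = 7.1366; exercise value = 5.0000 ≤ continuation, so V_0 = 7.1366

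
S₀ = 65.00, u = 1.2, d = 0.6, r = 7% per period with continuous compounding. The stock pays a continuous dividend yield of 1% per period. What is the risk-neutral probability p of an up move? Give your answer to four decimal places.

p = 0.7697

Per-period risk-free factor R = e^0.07 = 1.0725; dividend-adjusted growth = e^(0.07−0.01) = 1.0618.
Risk-neutral probability p = (1.0618 − 0.6)/(1.2 − 0.6) = 0.4618/0.6000 = 0.7697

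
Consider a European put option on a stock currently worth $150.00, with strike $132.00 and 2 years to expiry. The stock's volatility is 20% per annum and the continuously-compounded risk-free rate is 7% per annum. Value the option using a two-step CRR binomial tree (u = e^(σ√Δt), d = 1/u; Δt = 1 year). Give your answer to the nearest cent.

CRR parameters: u = e^(σ√Δt) = e^(0.2·√1) = 1.2214, d = 1/u = 0.8187
Per-period rate: rΔt = 0.07·1 = 0.07, so R = e^0.07 = 1.0725
Risk-neutral probability p = (e^0.07 − 0.8187)/(1.2214 − 0.8187) = 0.2538/0.4027 = 0.6302
Terminal stock prices: S_uu = 223.8, S_ud = 150, S_dd = 100.5
Terminal payoffs (K − S): max(-91.77, 0) = 0, max(-18, 0) = 0, max(31.45, 0) = 31.45
Node u (S = 183.2): V_u = e^(−0.07)·[0.6302·0.0000 + 0.3698·0.0000] = 0.0000
Node d (S = 122.8): V_d = e^(−0.07)·[0.6302·0.0000 + 0.3698·31.4520] = 10.8436
Node 0 (S = 150): V_0 = e^(−0.07)·[0.6302·0.0000 + 0.3698·10.8436] = 3.7385

$3.74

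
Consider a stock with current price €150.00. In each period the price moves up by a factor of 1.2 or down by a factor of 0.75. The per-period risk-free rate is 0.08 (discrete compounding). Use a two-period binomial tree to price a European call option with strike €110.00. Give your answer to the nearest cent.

€57.25

Risk-neutral probability p = (1 + 0.08 − 0.75)/(1.2 − 0.75) = 0.3300/0.4500 = 0.7333
Terminal stock prices: S_uu = 216, S_ud = 135, S_dd = 84.38
Terminal payoffs (S − K): max(106, 0) = 106, max(25, 0) = 25, max(-25.62, 0) = 0
Node u (S = 180): V_u = 1/1.08·[0.7333·106.0000 + 0.2667·25.0000] = 78.1481
Node d (S = 112.5): V_d = 1/1.08·[0.7333·25.0000 + 0.2667·0.0000] = 16.9753
Node 0 (S = 150): V_0 = 1/1.08·[0.7333·78.1481 + 0.2667·16.9753] = 57.2550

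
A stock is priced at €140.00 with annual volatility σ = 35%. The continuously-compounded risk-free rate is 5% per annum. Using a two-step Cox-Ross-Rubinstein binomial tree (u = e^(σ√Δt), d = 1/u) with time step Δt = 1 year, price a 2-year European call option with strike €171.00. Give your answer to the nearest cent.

€23.62

CRR parameters: u = e^(σ√Δt) = e^(0.35·√1) = 1.4191, d = 1/u = 0.7047
Per-period rate: rΔt = 0.05·1 = 0.05, so R = e^0.05 = 1.0513
Risk-neutral probability p = (e^0.05 − 0.7047)/(1.4191 − 0.7047) = 0.3466/0.7144 = 0.4852
Terminal stock prices: S_uu = 281.9, S_ud = 140, S_dd = 69.52
Terminal payoffs (S − K): max(110.9, 0) = 110.9, max(-31, 0) = 0, max(-101.5, 0) = 0
Node u (S = 198.7): V_u = e^(−0.05)·[0.4852·110.9254 + 0.5148·0.0000] = 51.1911
Node d (S = 98.66): V_d = e^(−0.05)·[0.4852·0.0000 + 0.5148·0.0000] = 0.0000
Node 0 (S = 140): V_0 = e^(−0.05)·[0.4852·51.1911 + 0.5148·0.0000] = 23.6243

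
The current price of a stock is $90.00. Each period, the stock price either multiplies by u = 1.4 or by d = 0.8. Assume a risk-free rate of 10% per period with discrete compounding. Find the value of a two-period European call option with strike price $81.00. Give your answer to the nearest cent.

Risk-neutral probability p = (1 + 0.1 − 0.8)/(1.4 − 0.8) = 0.3000/0.6000 = 0.5000
Terminal stock prices: S_uu = 176.4, S_ud = 100.8, S_dd = 57.6
Terminal payoffs (S − K): max(95.4, 0) = 95.4, max(19.8, 0) = 19.8, max(-23.4, 0) = 0
Node u (S = 126): V_u = 1/1.1·[0.5000·95.4000 + 0.5000·19.8000] = 52.3636
Node d (S = 72): V_d = 1/1.1·[0.5000·19.8000 + 0.5000·0.0000] = 9.0000
Node 0 (S = 90): V_0 = 1/1.1·[0.5000·52.3636 + 0.5000·9.0000] = 27.8926

$27.89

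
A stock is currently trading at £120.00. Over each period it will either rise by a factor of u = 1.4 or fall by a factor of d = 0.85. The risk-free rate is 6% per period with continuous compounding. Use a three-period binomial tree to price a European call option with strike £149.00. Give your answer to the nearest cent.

Risk-neutral probability p = (e^0.06 − 0.85)/(1.4 − 0.85) = 0.2118/0.5500 = 0.3852
Terminal stock prices: S_uuu = 329.3, S_uud = 199.9, S_udd = 121.4, S_ddd = 73.69
Terminal payoffs (S − K): max(180.3, 0) = 180.3, max(50.92, 0) = 50.92, max(-27.62, 0) = 0, max(-75.31, 0) = 0
Node uu (S = 235.2): V_uu = e^(−0.06)·[0.3852·180.2800 + 0.6148·50.9200] = 94.8771
Node ud (S = 142.8): V_ud = e^(−0.06)·[0.3852·50.9200 + 0.6148·0.0000] = 18.4701
Node dd (S = 86.7): V_dd = e^(−0.06)·[0.3852·0.0000 + 0.6148·0.0000] = 0.0000
Node u (S = 168): V_u = e^(−0.06)·[0.3852·94.8771 + 0.6148·18.4701] = 45.1094
Node d (S = 102): V_d = e^(−0.06)·[0.3852·18.4701 + 0.6148·0.0000] = 6.6996
Node 0 (S = 120): V_0 = e^(−0.06)·[0.3852·45.1094 + 0.6148·6.6996] = 20.2417

£20.24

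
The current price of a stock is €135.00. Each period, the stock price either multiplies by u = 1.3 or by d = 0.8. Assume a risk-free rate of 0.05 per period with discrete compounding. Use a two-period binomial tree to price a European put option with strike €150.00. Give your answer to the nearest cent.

€18.78

Risk-neutral probability p = (1 + 0.05 − 0.8)/(1.3 − 0.8) = 0.2500/0.5000 = 0.5000
Terminal stock prices: S_uu = 228.2, S_ud = 140.4, S_dd = 86.4
Terminal payoffs (K − S): max(-78.15, 0) = 0, max(9.6, 0) = 9.6, max(63.6, 0) = 63.6
Node u (S = 175.5): V_u = 1/1.05·[0.5000·0.0000 + 0.5000·9.6000] = 4.5714
Node d (S = 108): V_d = 1/1.05·[0.5000·9.6000 + 0.5000·63.6000] = 34.8571
Node 0 (S = 135): V_0 = 1/1.05·[0.5000·4.5714 + 0.5000·34.8571] = 18.7755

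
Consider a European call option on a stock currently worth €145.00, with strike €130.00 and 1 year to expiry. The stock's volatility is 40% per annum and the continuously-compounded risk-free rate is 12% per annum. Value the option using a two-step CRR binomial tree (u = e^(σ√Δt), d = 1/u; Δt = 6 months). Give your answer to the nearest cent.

CRR parameters: u = e^(σ√Δt) = e^(0.4·√0.5) = 1.3269, d = 1/u = 0.7536
Per-period rate: rΔt = 0.12·0.5 = 0.06, so R = e^0.06 = 1.0618
Risk-neutral probability p = (e^0.06 − 0.7536)/(1.3269 − 0.7536) = 0.3082/0.5733 = 0.5376
Terminal stock prices: S_uu = 255.3, S_ud = 145, S_dd = 82.36
Terminal payoffs (S − K): max(125.3, 0) = 125.3, max(15, 0) = 15, max(-47.64, 0) = 0
Node u (S = 192.4): V_u = e^(−0.06)·[0.5376·125.2949 + 0.4624·15.0000] = 69.9706
Node d (S = 109.3): V_d = e^(−0.06)·[0.5376·15.0000 + 0.4624·0.0000] = 7.5948
Node 0 (S = 145): V_0 = e^(−0.06)·[0.5376·69.9706 + 0.4624·7.5948] = 38.7344

€38.73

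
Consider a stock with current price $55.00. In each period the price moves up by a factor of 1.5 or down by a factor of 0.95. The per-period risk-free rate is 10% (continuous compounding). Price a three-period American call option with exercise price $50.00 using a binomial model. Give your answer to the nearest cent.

Risk-neutral probability p = (e^0.1 − 0.95)/(1.5 − 0.95) = 0.1552/0.5500 = 0.2821
Terminal stock prices: S_uuu = 185.6, S_uud = 117.6, S_udd = 74.46, S_ddd = 47.16
Terminal payoffs (S − K): max(135.6, 0) = 135.6, max(67.56, 0) = 67.56, max(24.46, 0) = 24.46, max(-2.844, 0) = 0
Node uu (S = 123.8): continuation = e^(−0.1)·[0.2821·135.6250 + 0.7179·67.5625] = 78.5081; exercise value = 73.7500 ≤ continuation, so V_uu = 78.5081
Node ud (S = 78.38): continuation = e^(−0.1)·[0.2821·67.5625 + 0.7179·24.4562] = 33.1331; exercise value = 28.3750 ≤ continuation, so V_ud = 33.1331
Node dd (S = 49.64): continuation = e^(−0.1)·[0.2821·24.4562 + 0.7179·0.0000] = 6.2432; exercise value = 0.0000 ≤ continuation, so V_dd = 6.2432
Node u (S = 82.5): continuation = e^(−0.1)·[0.2821·78.5081 + 0.7179·33.1331] = 41.5635; exercise value = 32.5000 ≤ continuation, so V_u = 41.5635
Node d (S = 52.25): continuation = e^(−0.1)·[0.2821·33.1331 + 0.7179·6.2432] = 12.5136; exercise value = 2.2500 ≤ continuation, so V_d = 12.5136
Node 0 (S = 55): continuation = e^(−0.1)·[0.2821·41.5635 + 0.7179·12.5136] = 18.7386; exercise value = 5.0000 ≤ continuation, so V_0 = 18.7386

$18.74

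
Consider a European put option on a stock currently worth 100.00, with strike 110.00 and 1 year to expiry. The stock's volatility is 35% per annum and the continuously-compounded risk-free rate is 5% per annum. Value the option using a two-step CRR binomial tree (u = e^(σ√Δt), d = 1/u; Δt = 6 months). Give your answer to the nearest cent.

CRR parameters: u = e^(σ√Δt) = e^(0.35·√0.5) = 1.2808, d = 1/u = 0.7808
Per-period rate: rΔt = 0.05·0.5 = 0.025, so R = e^0.025 = 1.0253
Risk-neutral probability p = (e^0.025 − 0.7808)/(1.2808 − 0.7808) = 0.2446/0.5000 = 0.4891
Terminal stock prices: S_uu = 164, S_ud = 100, S_dd = 60.96
Terminal payoffs (K − S): max(-54.05, 0) = 0, max(10, 0) = 10, max(49.04, 0) = 49.04
Node u (S = 128.1): V_u = e^(−0.025)·[0.4891·0.0000 + 0.5109·10.0000] = 4.9832
Node d (S = 78.08): V_d = e^(−0.025)·[0.4891·10.0000 + 0.5109·49.0414] = 29.2081
Node 0 (S = 100): V_0 = e^(−0.025)·[0.4891·4.9832 + 0.5109·29.2081] = 16.9318

16.93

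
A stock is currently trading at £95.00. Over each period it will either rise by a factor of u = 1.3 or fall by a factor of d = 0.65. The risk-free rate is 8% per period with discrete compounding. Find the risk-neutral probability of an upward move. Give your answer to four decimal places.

p = 0.6615

Risk-neutral probability p = (1 + 0.08 − 0.65)/(1.3 − 0.65) = 0.4300/0.6500 = 0.6615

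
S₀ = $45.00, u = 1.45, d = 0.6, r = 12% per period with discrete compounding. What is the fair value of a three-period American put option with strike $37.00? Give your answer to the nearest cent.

Risk-neutral probability p = (1 + 0.12 − 0.6)/(1.45 − 0.6) = 0.5200/0.8500 = 0.6118
Terminal stock prices: S_uuu = 137.2, S_uud = 56.77, S_udd = 23.49, S_ddd = 9.72
Terminal payoffs (K − S): max(-100.2, 0) = 0, max(-19.77, 0) = 0, max(13.51, 0) = 13.51, max(27.28, 0) = 27.28
Node uu (S = 94.61): continuation = 1/1.12·[0.6118·0.0000 + 0.3882·0.0000] = 0.0000; exercise value = 0.0000 ≤ continuation, so V_uu = 0.0000
Node ud (S = 39.15): continuation = 1/1.12·[0.6118·0.0000 + 0.3882·13.5100] = 4.6831; exercise value = 0.0000 ≤ continuation, so V_ud = 4.6831
Node dd (S = 16.2): continuation = 1/1.12·[0.6118·13.5100 + 0.3882·27.2800] = 16.8357; exercise value = 20.8000 > continuation, so V_dd = 20.8000 (exercise)
Node u (S = 65.25): continuation = 1/1.12·[0.6118·0.0000 + 0.3882·4.6831] = 1.6233; exercise value = 0.0000 ≤ continuation, so V_u = 1.6233
Node d (S = 27): continuation = 1/1.12·[0.6118·4.6831 + 0.3882·20.8000] = 9.7681; exercise value = 10.0000 > continuation, so V_d = 10.0000 (exercise)
Node 0 (S = 45): continuation = 1/1.12·[0.6118·1.6233 + 0.3882·10.0000] = 4.3531; exercise value = 0.0000 ≤ continuation, so V_0 = 4.3531

$4.35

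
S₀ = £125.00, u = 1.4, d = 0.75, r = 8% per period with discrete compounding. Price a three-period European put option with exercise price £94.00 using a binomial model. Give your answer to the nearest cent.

Risk-neutral probability p = (1 + 0.08 − 0.75)/(1.4 − 0.75) = 0.3300/0.6500 = 0.5077
Terminal stock prices: S_uuu = 343, S_uud = 183.7, S_udd = 98.44, S_ddd = 52.73
Terminal payoffs (K − S): max(-249, 0) = 0, max(-89.75, 0) = 0, max(-4.438, 0) = 0, max(41.27, 0) = 41.27
Node uu (S = 245): V_uu = 1/1.08·[0.5077·0.0000 + 0.4923·0.0000] = 0.0000
Node ud (S = 131.2): V_ud = 1/1.08·[0.5077·0.0000 + 0.4923·0.0000] = 0.0000
Node dd (S = 70.31): V_dd = 1/1.08·[0.5077·0.0000 + 0.4923·41.2656] = 18.8105
Node u (S = 175): V_u = 1/1.08·[0.5077·0.0000 + 0.4923·0.0000] = 0.0000
Node d (S = 93.75): V_d = 1/1.08·[0.5077·0.0000 + 0.4923·18.8105] = 8.5746
Node 0 (S = 125): V_0 = 1/1.08·[0.5077·0.0000 + 0.4923·8.5746] = 3.9087

£3.91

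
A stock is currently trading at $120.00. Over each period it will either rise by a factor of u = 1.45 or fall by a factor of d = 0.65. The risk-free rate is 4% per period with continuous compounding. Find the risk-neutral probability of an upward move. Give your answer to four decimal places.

p = 0.4885

Risk-neutral probability p = (e^0.04 − 0.65)/(1.45 − 0.65) = 0.3908/0.8000 = 0.4885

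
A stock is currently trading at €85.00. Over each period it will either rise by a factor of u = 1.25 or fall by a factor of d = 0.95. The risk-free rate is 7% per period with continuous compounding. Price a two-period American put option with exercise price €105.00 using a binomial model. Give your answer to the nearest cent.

€20.00

Risk-neutral probability p = (e^0.07 − 0.95)/(1.25 − 0.95) = 0.1225/0.3000 = 0.4084
Terminal stock prices: S_uu = 132.8, S_ud = 100.9, S_dd = 76.71
Terminal payoffs (K − S): max(-27.81, 0) = 0, max(4.062, 0) = 4.062, max(28.29, 0) = 28.29
Node u (S = 106.2): continuation = e^(−0.07)·[0.4084·0.0000 + 0.5916·4.0625] = 2.2410; exercise value = 0.0000 ≤ continuation, so V_u = 2.2410
Node d (S = 80.75): continuation = e^(−0.07)·[0.4084·4.0625 + 0.5916·28.2875] = 17.1514; exercise value = 24.2500 > continuation, so V_d = 24.2500 (exercise)
Node 0 (S = 85): continuation = e^(−0.07)·[0.4084·2.2410 + 0.5916·24.2500] = 14.2306; exercise value = 20.0000 > continuation, so V_0 = 20.0000 (exercise)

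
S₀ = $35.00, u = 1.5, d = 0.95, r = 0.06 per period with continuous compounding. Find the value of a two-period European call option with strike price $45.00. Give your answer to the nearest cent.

$2.64

Risk-neutral probability p = (e^0.06 − 0.95)/(1.5 − 0.95) = 0.1118/0.5500 = 0.2033
Terminal stock prices: S_uu = 78.75, S_ud = 49.88, S_dd = 31.59
Terminal payoffs (S − K): max(33.75, 0) = 33.75, max(4.875, 0) = 4.875, max(-13.41, 0) = 0
Node u (S = 52.5): V_u = e^(−0.06)·[0.2033·33.7500 + 0.7967·4.8750] = 10.1206
Node d (S = 33.25): V_d = e^(−0.06)·[0.2033·4.8750 + 0.7967·0.0000] = 0.9336
Node 0 (S = 35): V_0 = e^(−0.06)·[0.2033·10.1206 + 0.7967·0.9336] = 2.6385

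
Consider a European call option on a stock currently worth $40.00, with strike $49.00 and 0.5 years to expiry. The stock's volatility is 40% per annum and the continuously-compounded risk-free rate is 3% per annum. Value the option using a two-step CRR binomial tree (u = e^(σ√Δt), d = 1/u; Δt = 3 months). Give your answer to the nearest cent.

$2.31

CRR parameters: u = e^(σ√Δt) = e^(0.4·√0.25) = 1.2214, d = 1/u = 0.8187
Per-period rate: rΔt = 0.03·0.25 = 0.0075, so R = e^0.0075 = 1.0075
Risk-neutral probability p = (e^0.0075 − 0.8187)/(1.2214 − 0.8187) = 0.1888/0.4027 = 0.4689
Terminal stock prices: S_uu = 59.67, S_ud = 40, S_dd = 26.81
Terminal payoffs (S − K): max(10.67, 0) = 10.67, max(-9, 0) = 0, max(-22.19, 0) = 0
Node u (S = 48.86): V_u = e^(−0.0075)·[0.4689·10.6730 + 0.5311·0.0000] = 4.9668
Node d (S = 32.75): V_d = e^(−0.0075)·[0.4689·0.0000 + 0.5311·0.0000] = 0.0000
Node 0 (S = 40): V_0 = e^(−0.0075)·[0.4689·4.9668 + 0.5311·0.0000] = 2.3113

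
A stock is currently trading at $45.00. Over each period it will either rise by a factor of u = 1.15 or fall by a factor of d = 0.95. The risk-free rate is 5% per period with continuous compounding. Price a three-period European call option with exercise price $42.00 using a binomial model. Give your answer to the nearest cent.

$9.20

Risk-neutral probability p = (e^0.05 − 0.95)/(1.15 − 0.95) = 0.1013/0.2000 = 0.5064
Terminal stock prices: S_uuu = 68.44, S_uud = 56.54, S_udd = 46.7, S_ddd = 38.58
Terminal payoffs (S − K): max(26.44, 0) = 26.44, max(14.54, 0) = 14.54, max(4.704, 0) = 4.704, max(-3.418, 0) = 0
Node uu (S = 59.51): V_uu = e^(−0.05)·[0.5064·26.4394 + 0.4936·14.5369] = 19.5609
Node ud (S = 49.16): V_ud = e^(−0.05)·[0.5064·14.5369 + 0.4936·4.7044] = 9.2109
Node dd (S = 40.61): V_dd = e^(−0.05)·[0.5064·4.7044 + 0.4936·0.0000] = 2.2659
Node u (S = 51.75): V_u = e^(−0.05)·[0.5064·19.5609 + 0.4936·9.2109] = 13.7468
Node d (S = 42.75): V_d = e^(−0.05)·[0.5064·9.2109 + 0.4936·2.2659] = 5.5005
Node 0 (S = 45): V_0 = e^(−0.05)·[0.5064·13.7468 + 0.4936·5.5005] = 9.2042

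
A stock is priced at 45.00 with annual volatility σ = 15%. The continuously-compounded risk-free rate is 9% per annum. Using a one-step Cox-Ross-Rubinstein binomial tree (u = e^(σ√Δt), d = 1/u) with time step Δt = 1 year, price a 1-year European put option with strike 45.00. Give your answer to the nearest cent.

CRR parameters: u = e^(σ√Δt) = e^(0.15·√1) = 1.1618, d = 1/u = 0.8607
Per-period rate: rΔt = 0.09·1 = 0.09, so R = e^0.09 = 1.0942
Risk-neutral probability p = (e^0.09 − 0.8607)/(1.1618 − 0.8607) = 0.2335/0.3011 = 0.7753
Terminal stock prices: S_u = 52.28, S_d = 38.73
Terminal payoffs (K − S): max(-7.283, 0) = 0, max(6.268, 0) = 6.268
Node 0 (S = 45): V_0 = e^(−0.09)·[0.7753·0.0000 + 0.2247·6.2681] = 1.2872

1.29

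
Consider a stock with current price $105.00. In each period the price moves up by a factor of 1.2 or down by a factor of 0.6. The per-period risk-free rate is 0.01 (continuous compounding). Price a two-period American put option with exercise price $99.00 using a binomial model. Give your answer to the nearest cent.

$16.25

Risk-neutral probability p = (e^0.01 − 0.6)/(1.2 − 0.6) = 0.4101/0.6000 = 0.6834
Terminal stock prices: S_uu = 151.2, S_ud = 75.6, S_dd = 37.8
Terminal payoffs (K − S): max(-52.2, 0) = 0, max(23.4, 0) = 23.4, max(61.2, 0) = 61.2
Node u (S = 126): continuation = e^(−0.01)·[0.6834·0.0000 + 0.3166·23.4000] = 7.3343; exercise value = 0.0000 ≤ continuation, so V_u = 7.3343
Node d (S = 63): continuation = e^(−0.01)·[0.6834·23.4000 + 0.3166·61.2000] = 35.0149; exercise value = 36.0000 > continuation, so V_d = 36.0000 (exercise)
Node 0 (S = 105): continuation = e^(−0.01)·[0.6834·7.3343 + 0.3166·36.0000] = 16.2461; exercise value = 0.0000 ≤ continuation, so V_0 = 16.2461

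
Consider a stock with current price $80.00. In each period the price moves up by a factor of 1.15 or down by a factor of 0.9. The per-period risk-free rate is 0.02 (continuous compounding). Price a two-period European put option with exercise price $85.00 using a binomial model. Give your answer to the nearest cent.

Risk-neutral probability p = (e^0.02 − 0.9)/(1.15 − 0.9) = 0.1202/0.2500 = 0.4808
Terminal stock prices: S_uu = 105.8, S_ud = 82.8, S_dd = 64.8
Terminal payoffs (K − S): max(-20.8, 0) = 0, max(2.2, 0) = 2.2, max(20.2, 0) = 20.2
Node u (S = 92): V_u = e^(−0.02)·[0.4808·0.0000 + 0.5192·2.2000] = 1.1196
Node d (S = 72): V_d = e^(−0.02)·[0.4808·2.2000 + 0.5192·20.2000] = 11.3169
Node 0 (S = 80): V_0 = e^(−0.02)·[0.4808·1.1196 + 0.5192·11.3169] = 6.2870

$6.29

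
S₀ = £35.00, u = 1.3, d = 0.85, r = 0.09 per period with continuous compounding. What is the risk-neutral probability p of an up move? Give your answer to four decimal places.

p = 0.5426

Risk-neutral probability p = (e^0.09 − 0.85)/(1.3 − 0.85) = 0.2442/0.4500 = 0.5426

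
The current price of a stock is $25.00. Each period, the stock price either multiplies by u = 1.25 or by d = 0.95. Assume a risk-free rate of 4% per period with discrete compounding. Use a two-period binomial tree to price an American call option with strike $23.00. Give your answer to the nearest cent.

Risk-neutral probability p = (1 + 0.04 − 0.95)/(1.25 − 0.95) = 0.0900/0.3000 = 0.3000
Terminal stock prices: S_uu = 39.06, S_ud = 29.69, S_dd = 22.56
Terminal payoffs (S − K): max(16.06, 0) = 16.06, max(6.688, 0) = 6.688, max(-0.4375, 0) = 0
Node u (S = 31.25): continuation = 1/1.04·[0.3000·16.0625 + 0.7000·6.6875] = 9.1346; exercise value = 8.2500 ≤ continuation, so V_u = 9.1346
Node d (S = 23.75): continuation = 1/1.04·[0.3000·6.6875 + 0.7000·0.0000] = 1.9291; exercise value = 0.7500 ≤ continuation, so V_d = 1.9291
Node 0 (S = 25): continuation = 1/1.04·[0.3000·9.1346 + 0.7000·1.9291] = 3.9334; exercise value = 2.0000 ≤ continuation, so V_0 = 3.9334

$3.93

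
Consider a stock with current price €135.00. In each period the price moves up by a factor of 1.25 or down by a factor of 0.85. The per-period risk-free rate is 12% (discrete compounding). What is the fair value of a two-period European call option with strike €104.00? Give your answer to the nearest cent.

€52.64

Risk-neutral probability p = (1 + 0.12 − 0.85)/(1.25 − 0.85) = 0.2700/0.4000 = 0.6750
Terminal stock prices: S_uu = 210.9, S_ud = 143.4, S_dd = 97.54
Terminal payoffs (S − K): max(106.9, 0) = 106.9, max(39.44, 0) = 39.44, max(-6.463, 0) = 0
Node u (S = 168.8): V_u = 1/1.12·[0.6750·106.9375 + 0.3250·39.4375] = 75.8929
Node d (S = 114.8): V_d = 1/1.12·[0.6750·39.4375 + 0.3250·0.0000] = 23.7681
Node 0 (S = 135): V_0 = 1/1.12·[0.6750·75.8929 + 0.3250·23.7681] = 52.6360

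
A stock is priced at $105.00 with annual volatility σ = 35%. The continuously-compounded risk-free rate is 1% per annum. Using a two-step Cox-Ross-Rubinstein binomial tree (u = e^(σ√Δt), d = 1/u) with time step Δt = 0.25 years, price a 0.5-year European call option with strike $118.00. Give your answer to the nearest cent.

$6.63

CRR parameters: u = e^(σ√Δt) = e^(0.35·√0.25) = 1.1912, d = 1/u = 0.8395
Per-period rate: rΔt = 0.01·0.25 = 0.0025, so R = e^0.0025 = 1.0025
Risk-neutral probability p = (e^0.0025 − 0.8395)/(1.1912 − 0.8395) = 0.1630/0.3518 = 0.4635
Terminal stock prices: S_uu = 149, S_ud = 105, S_dd = 73.99
Terminal payoffs (S − K): max(31, 0) = 31, max(-13, 0) = 0, max(-44.01, 0) = 0
Node u (S = 125.1): V_u = e^(−0.0025)·[0.4635·31.0021 + 0.5365·0.0000] = 14.3329
Node d (S = 88.14): V_d = e^(−0.0025)·[0.4635·0.0000 + 0.5365·0.0000] = 0.0000
Node 0 (S = 105): V_0 = e^(−0.0025)·[0.4635·14.3329 + 0.5365·0.0000] = 6.6264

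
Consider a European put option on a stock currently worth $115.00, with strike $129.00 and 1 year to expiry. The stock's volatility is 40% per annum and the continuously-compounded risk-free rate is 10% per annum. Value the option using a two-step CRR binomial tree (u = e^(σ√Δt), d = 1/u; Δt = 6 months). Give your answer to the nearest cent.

$19.65

CRR parameters: u = e^(σ√Δt) = e^(0.4·√0.5) = 1.3269, d = 1/u = 0.7536
Per-period rate: rΔt = 0.1·0.5 = 0.05, so R = e^0.05 = 1.0513
Risk-neutral probability p = (e^0.05 − 0.7536)/(1.3269 − 0.7536) = 0.2976/0.5733 = 0.5192
Terminal stock prices: S_uu = 202.5, S_ud = 115, S_dd = 65.32
Terminal payoffs (K − S): max(-73.48, 0) = 0, max(14, 0) = 14, max(63.68, 0) = 63.68
Node u (S = 152.6): V_u = e^(−0.05)·[0.5192·0.0000 + 0.4808·14.0000] = 6.4030
Node d (S = 86.67): V_d = e^(−0.05)·[0.5192·14.0000 + 0.4808·63.6834] = 36.0402
Node 0 (S = 115): V_0 = e^(−0.05)·[0.5192·6.4030 + 0.4808·36.0402] = 19.6455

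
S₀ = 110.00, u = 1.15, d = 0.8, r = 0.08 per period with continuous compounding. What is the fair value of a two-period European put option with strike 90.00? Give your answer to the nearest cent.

0.61

Risk-neutral probability p = (e^0.08 − 0.8)/(1.15 − 0.8) = 0.2833/0.3500 = 0.8094
Terminal stock prices: S_uu = 145.5, S_ud = 101.2, S_dd = 70.4
Terminal payoffs (K − S): max(-55.47, 0) = 0, max(-11.2, 0) = 0, max(19.6, 0) = 19.6
Node u (S = 126.5): V_u = e^(−0.08)·[0.8094·0.0000 + 0.1906·0.0000] = 0.0000
Node d (S = 88): V_d = e^(−0.08)·[0.8094·0.0000 + 0.1906·19.6000] = 3.4487
Node 0 (S = 110): V_0 = e^(−0.08)·[0.8094·0.0000 + 0.1906·3.4487] = 0.6068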